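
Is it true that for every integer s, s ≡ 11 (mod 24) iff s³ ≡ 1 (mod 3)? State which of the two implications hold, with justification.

(⇒) fails and (⇐) fails.

[⇒] This fails: take s = 11. Then 11 ≡ 11 (mod 24), but 11³ = 1331 ≡ 2 (mod 3), not 1.

[⇐] This fails: take s = 1. Then 1³ = 1 ≡ 1 (mod 3), yet 1 ≡ 1 (mod 24), not 11.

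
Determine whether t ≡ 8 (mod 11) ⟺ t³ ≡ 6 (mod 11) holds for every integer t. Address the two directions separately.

The biconditional holds.

(⟹) Suppose t ≡ 8 (mod 11). Write t = 11j + 8. Then (11j + 8)³ = 1331j³ + 2904j² + 2112j + 512 = 11(121j³ + 264j² + 192j + 46) + 6, so t³ ≡ 6 (mod 11).

(⟸) Conversely, suppose t³ ≡ 6 (mod 11). The only residue r in {0, …, 10} with r³ ≡ 6 (mod 11) is r = 8, so t ≡ 8 (mod 11).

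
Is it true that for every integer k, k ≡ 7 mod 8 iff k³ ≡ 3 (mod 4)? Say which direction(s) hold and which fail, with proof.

(→) Suppose k ≡ 7 (mod 8). Then k³ ≡ 7³ = 343 (mod 8), and since 4 ∣ 8, also k³ ≡ 3 (mod 4).

(←) This fails: take k = 3. Then 3³ = 27 ≡ 3 (mod 4), yet 3 ≡ 3 (mod 8), not 7.

(⇒) holds; (⇐) fails.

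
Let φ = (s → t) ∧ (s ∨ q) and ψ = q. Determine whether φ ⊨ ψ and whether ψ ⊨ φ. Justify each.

(⟹) This fails. Under t = T, q = F, s = T, the left side is true but the right side is false.

(⟸) This fails. Under t = F, q = T, s = T, the left side is false but the right side is true.

(⇒) fails and (⇐) fails.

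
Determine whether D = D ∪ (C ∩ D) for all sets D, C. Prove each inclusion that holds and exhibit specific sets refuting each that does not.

The two sets are equal.

(⟸) Let x ∈ D ∪ (C ∩ D). Then either x ∈ D and x ∉ C; or x ∈ D ∩ C. In each case x ∈ D, so D ∪ (C ∩ D) ⊆ D.

(⟹) Let x ∈ D. Then either x ∈ D and x ∉ C; or x ∈ D ∩ C. In each case x ∈ D ∪ (C ∩ D), so D ⊆ D ∪ (C ∩ D).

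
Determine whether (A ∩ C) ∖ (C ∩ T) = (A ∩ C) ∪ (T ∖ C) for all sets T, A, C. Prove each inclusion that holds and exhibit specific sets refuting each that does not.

(⟹) Let x ∈ (A ∩ C) ∖ (C ∩ T). Then x ∈ A ∩ C and x ∉ T, from which x ∈ (A ∩ C) ∪ (T ∖ C).

(⟸) This inclusion fails. Take T = {1}, A = ∅, C = ∅; then 1 ∈ (A ∩ C) ∪ (T ∖ C) but 1 ∉ (A ∩ C) ∖ (C ∩ T).

Only the forward inclusion holds.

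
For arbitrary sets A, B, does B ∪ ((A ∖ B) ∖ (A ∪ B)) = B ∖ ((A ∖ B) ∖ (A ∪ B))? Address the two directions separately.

Forward inclusion. Let x ∈ B ∪ ((A ∖ B) ∖ (A ∪ B)). Then either x ∈ B and x ∉ A; or x ∈ A ∩ B. In each case x ∈ B ∖ ((A ∖ B) ∖ (A ∪ B)), so B ∪ ((A ∖ B) ∖ (A ∪ B)) ⊆ B ∖ ((A ∖ B) ∖ (A ∪ B)).

Reverse inclusion. Let x ∈ B ∖ ((A ∖ B) ∖ (A ∪ B)). Then either x ∈ B and x ∉ A; or x ∈ A ∩ B. In each case x ∈ B ∪ ((A ∖ B) ∖ (A ∪ B)), so B ∖ ((A ∖ B) ∖ (A ∪ B)) ⊆ B ∪ ((A ∖ B) ∖ (A ∪ B)).

Both inclusions hold.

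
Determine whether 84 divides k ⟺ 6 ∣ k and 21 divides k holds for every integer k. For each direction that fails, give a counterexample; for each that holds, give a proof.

Forward direction. If 84 ∣ k, write k = 84q. Since 84 = 14·6, k = 6·(14q), so 6 ∣ k; and since 84 = 4·21, k = 21·(4q), so 21 ∣ k.

Converse. This fails: take k = 42. Both 6 ∣ 42 and 21 ∣ 42, yet 42 is not a multiple of 84 (since 42 = 0·84 + 42), so 84 ∤ 42.

Only the forward direction holds.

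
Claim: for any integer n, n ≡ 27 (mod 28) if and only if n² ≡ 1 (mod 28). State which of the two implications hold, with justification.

Forward direction. Suppose n ≡ 27 (mod 28). Write n = 28j + 27. Then (28j + 27)² = 784j² + 1512j + 729 = 28(28j² + 54j + 26) + 1, so n² ≡ 1 (mod 28).

Converse. This fails: take n = 1. Then 1² = 1 ≡ 1 (mod 28), yet 1 ≡ 1 (mod 28), not 27.

Only the forward direction holds.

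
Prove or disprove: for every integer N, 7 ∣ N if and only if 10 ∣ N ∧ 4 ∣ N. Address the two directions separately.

Neither direction holds.

(⟹) This fails: take N = 7. Certainly 7 ∣ 7, but 10 ∤ 7.

(⟸) This fails: take N = 20. Both 10 ∣ 20 and 4 ∣ 20, yet 20 is not a multiple of 7 (since 20 = 2·7 + 6), so 7 ∤ 20.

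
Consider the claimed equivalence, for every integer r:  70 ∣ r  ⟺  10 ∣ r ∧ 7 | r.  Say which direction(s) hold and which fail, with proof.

[⇐] Suppose 10 ∣ r and 7 ∣ r. Any common multiple of 10 and 7 is a multiple of their lcm; here gcd(10, 7) = 1, so lcm(10, 7) = 10·7 = 70, so 70 ∣ r.

[⇒] If 70 ∣ r, write r = 70q. Since 70 = 7·10, r = 10·(7q), so 10 ∣ r; and since 70 = 10·7, r = 7·(10q), so 7 ∣ r.

Both directions hold.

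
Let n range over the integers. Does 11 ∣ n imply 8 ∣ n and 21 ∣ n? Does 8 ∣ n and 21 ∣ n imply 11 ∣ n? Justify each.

(⇒) fails and (⇐) fails.

(⟹) This fails: take n = 11. Certainly 11 ∣ 11, but 8 ∤ 11.

(⟸) This fails: take n = 168. Both 8 ∣ 168 and 21 ∣ 168, yet 168 is not a multiple of 11 (since 168 = 15·11 + 3), so 11 ∤ 168.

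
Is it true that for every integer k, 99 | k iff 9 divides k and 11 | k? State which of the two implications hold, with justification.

(⇒) If 99 ∣ k, write k = 99q. Since 99 = 11·9, k = 9·(11q), so 9 ∣ k; and since 99 = 9·11, k = 11·(9q), so 11 ∣ k.

(⇐) Suppose 9 ∣ k and 11 ∣ k. Any common multiple of 9 and 11 is a multiple of their lcm; here gcd(9, 11) = 1, so lcm(9, 11) = 9·11 = 99, so 99 ∣ k.

Both implications hold.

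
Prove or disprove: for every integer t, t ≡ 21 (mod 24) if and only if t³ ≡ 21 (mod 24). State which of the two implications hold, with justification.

Both implications hold.

(→) Suppose t ≡ 21 (mod 24). Write t = 24j + 21. Then (24j + 21)³ = 13824j³ + 36288j² + 31752j + 9261 = 24(576j³ + 1512j² + 1323j + 385) + 21, so t³ ≡ 21 (mod 24).

(←) Conversely, suppose t³ ≡ 21 (mod 24). The only residue r in {0, …, 23} with r³ ≡ 21 (mod 24) is r = 21, so t ≡ 21 (mod 24).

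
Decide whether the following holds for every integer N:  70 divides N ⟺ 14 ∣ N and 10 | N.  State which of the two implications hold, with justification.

The biconditional holds.

(→) If 70 ∣ N, write N = 70q. Since 70 = 5·14, N = 14·(5q), so 14 ∣ N; and since 70 = 7·10, N = 10·(7q), so 10 ∣ N.

(←) Suppose 14 ∣ N and 10 ∣ N. Any common multiple of 14 and 10 is a multiple of their lcm; here lcm(14, 10) = 14·10/gcd(14, 10) = 140/2 = 70, so 70 ∣ N.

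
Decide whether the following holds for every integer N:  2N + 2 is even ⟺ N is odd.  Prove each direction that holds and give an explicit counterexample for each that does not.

(→) This fails: take N = 0. Then 2N + 2 = 2, which is even, yet N = 0 is even, not odd.

(←) Suppose N is odd. Since 2 is even, 2N is even for every N, so 2N + 2 has the same parity as 2, which is even. Hence 2N + 2 is even.

Only the converse holds.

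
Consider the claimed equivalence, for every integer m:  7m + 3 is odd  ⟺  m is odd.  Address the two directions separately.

(→) This fails: m = 6 gives 7m + 3 = 45, which is odd, but 6 is even, not odd.

(←) This also fails: m = 5 is odd, but 7m + 3 = 38 is even, not odd.

Neither implication holds.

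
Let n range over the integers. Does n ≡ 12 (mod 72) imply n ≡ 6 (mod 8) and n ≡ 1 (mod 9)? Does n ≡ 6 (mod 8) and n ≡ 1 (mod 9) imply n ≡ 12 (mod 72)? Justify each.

Both directions fail.

(→) This fails: n = 12 gives 12 ≡ 12 (mod 72) but 12 ≡ 4 (mod 8), so the conjunction on the right does not hold.

(←) This fails: n = 46 satisfies both congruences on the right (46 ≡ 6 mod 8 and 46 ≡ 1 mod 9) yet 46 ≡ 46 (mod 72), not 12.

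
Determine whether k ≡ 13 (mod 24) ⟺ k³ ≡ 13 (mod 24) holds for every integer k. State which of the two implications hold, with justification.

[⇒] Suppose k ≡ 13 (mod 24). Write k = 24j + 13. Then (24j + 13)³ = 13824j³ + 22464j² + 12168j + 2197 = 24(576j³ + 936j² + 507j + 91) + 13, so k³ ≡ 13 (mod 24).

[⇐] Conversely, suppose k³ ≡ 13 (mod 24). The only residue r in {0, …, 23} with r³ ≡ 13 (mod 24) is r = 13, so k ≡ 13 (mod 24).

Both directions hold.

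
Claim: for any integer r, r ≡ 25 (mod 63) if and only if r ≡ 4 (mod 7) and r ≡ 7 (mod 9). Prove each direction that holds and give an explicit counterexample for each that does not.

The biconditional holds.

(→) Suppose r ≡ 25 (mod 63); write r = 63j + 25. Since 7 ∣ 63, reducing mod 7 gives r ≡ 25 ≡ 4 (mod 7); since 9 ∣ 63, reducing mod 9 gives r ≡ 25 ≡ 7 (mod 9).

(←) Conversely, if r ≡ 4 (mod 7) and r ≡ 7 (mod 9), then by the Chinese remainder theorem r ≡ 25 (mod 63). This is exactly r ≡ 25 (mod 63).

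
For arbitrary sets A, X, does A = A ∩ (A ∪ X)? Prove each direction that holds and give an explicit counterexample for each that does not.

Both inclusions hold.

(⊆) Let x ∈ A. Then either x ∈ A and x ∉ X; or x ∈ A ∩ X. In each case x ∈ A ∩ (A ∪ X), so A ⊆ A ∩ (A ∪ X).

(⊇) Let x ∈ A ∩ (A ∪ X). Then either x ∈ A and x ∉ X; or x ∈ A ∩ X. In each case x ∈ A, so A ∩ (A ∪ X) ⊆ A.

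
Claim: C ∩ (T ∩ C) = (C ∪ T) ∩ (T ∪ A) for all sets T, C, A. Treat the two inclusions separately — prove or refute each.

(⊆) holds; (⊇) fails.

(⊆) Let x ∈ C ∩ (T ∩ C). Then either x ∈ T ∩ C and x ∉ A; or x ∈ T ∩ C ∩ A. In each case x ∈ (C ∪ T) ∩ (T ∪ A), so C ∩ (T ∩ C) ⊆ (C ∪ T) ∩ (T ∪ A).

(⊇) This inclusion fails. Take T = {1}, C = ∅, A = ∅; then 1 ∈ (C ∪ T) ∩ (T ∪ A) but 1 ∉ C ∩ (T ∩ C).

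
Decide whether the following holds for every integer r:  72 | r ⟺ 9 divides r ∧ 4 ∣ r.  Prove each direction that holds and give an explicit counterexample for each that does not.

(⇒) If 72 ∣ r, write r = 72q. Since 72 = 8·9, r = 9·(8q), so 9 ∣ r; and since 72 = 18·4, r = 4·(18q), so 4 ∣ r.

(⇐) This fails: take r = 36. Both 9 ∣ 36 and 4 ∣ 36, yet 36 is not a multiple of 72 (since 36 = 0·72 + 36), so 72 ∤ 36.

The forward direction holds; the converse fails.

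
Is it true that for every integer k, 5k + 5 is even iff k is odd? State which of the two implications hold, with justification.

Both directions hold; the statement is true.

[⇐] Suppose k is odd; write k = 2j + 1. Then 5k + 5 = 5·(2j + 1) + 5 = 2·5j + 10, which is even.

[⇒] Suppose 5k + 5 is even. Since 5 is odd, 5k and k have the same parity, so 5k + 5 ≡ k + 5 (mod 2). As 5 is odd, 5k + 5 is even exactly when k is odd. Thus k is odd.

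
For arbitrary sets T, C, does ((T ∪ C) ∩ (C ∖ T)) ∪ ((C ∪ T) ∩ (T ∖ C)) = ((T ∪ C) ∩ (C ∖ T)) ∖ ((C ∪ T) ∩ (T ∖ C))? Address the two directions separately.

(⊆) fails; (⊇) holds.

(⊆) This inclusion fails. Take T = {1}, C = ∅; then 1 ∈ ((T ∪ C) ∩ (C ∖ T)) ∪ ((C ∪ T) ∩ (T ∖ C)) but 1 ∉ ((T ∪ C) ∩ (C ∖ T)) ∖ ((C ∪ T) ∩ (T ∖ C)).

(⊇) Let x ∈ ((T ∪ C) ∩ (C ∖ T)) ∖ ((C ∪ T) ∩ (T ∖ C)). Then x ∈ C and x ∉ T, from which x ∈ ((T ∪ C) ∩ (C ∖ T)) ∪ ((C ∪ T) ∩ (T ∖ C)).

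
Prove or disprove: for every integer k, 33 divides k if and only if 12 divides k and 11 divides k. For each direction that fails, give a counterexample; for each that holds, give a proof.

(⇒) fails; (⇐) holds.

(→) This fails: take k = 33. Certainly 33 ∣ 33, but 12 ∤ 33.

(←) Suppose 12 ∣ k and 11 ∣ k. Any common multiple of 12 and 11 is a multiple of their lcm; here gcd(12, 11) = 1, so lcm(12, 11) = 12·11 = 132, so 132 ∣ k. Since 33 ∣ 132, it follows that 33 ∣ k.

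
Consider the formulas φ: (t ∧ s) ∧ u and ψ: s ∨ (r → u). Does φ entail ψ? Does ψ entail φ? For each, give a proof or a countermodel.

Not equivalent: only (⇒) holds.

(⇒) Assume the antecedent. If r is true, the antecedent forces (r = T, u = T, t = T, s = T), and s ∨ (r → u) holds there. If r is false, s ∨ (r → u) reduces to true regardless of the other variables. Either way s ∨ (r → u) holds.

(⇐) This fails. Under r = F, u = F, t = F, s = F, the left side is false but the right side is true.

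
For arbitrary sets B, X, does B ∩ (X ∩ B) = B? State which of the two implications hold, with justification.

(⊆) Let x ∈ B ∩ (X ∩ B). Then x ∈ B ∩ X, from which x ∈ B.

(⊇) This inclusion fails. Take B = {1}, X = ∅; then 1 ∈ B but 1 ∉ B ∩ (X ∩ B).

Only the forward inclusion holds.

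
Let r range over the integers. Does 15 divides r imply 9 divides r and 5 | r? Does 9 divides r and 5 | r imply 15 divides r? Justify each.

(→) This fails: take r = 15. Certainly 15 ∣ 15, but 9 ∤ 15.

(←) Suppose 9 ∣ r and 5 ∣ r. Any common multiple of 9 and 5 is a multiple of their lcm; here gcd(9, 5) = 1, so lcm(9, 5) = 9·5 = 45, so 45 ∣ r. Since 15 ∣ 45, it follows that 15 ∣ r.

The forward direction fails; the converse holds.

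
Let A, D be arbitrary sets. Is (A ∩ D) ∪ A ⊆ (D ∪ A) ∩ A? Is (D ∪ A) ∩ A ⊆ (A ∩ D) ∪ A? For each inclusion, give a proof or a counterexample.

The two sets are equal.

(⟹) Let x ∈ (A ∩ D) ∪ A. Then either x ∈ A and x ∉ D; or x ∈ A ∩ D. In each case x ∈ (D ∪ A) ∩ A, so (A ∩ D) ∪ A ⊆ (D ∪ A) ∩ A.

(⟸) Let x ∈ (D ∪ A) ∩ A. Then either x ∈ A and x ∉ D; or x ∈ A ∩ D. In each case x ∈ (A ∩ D) ∪ A, so (D ∪ A) ∩ A ⊆ (A ∩ D) ∪ A.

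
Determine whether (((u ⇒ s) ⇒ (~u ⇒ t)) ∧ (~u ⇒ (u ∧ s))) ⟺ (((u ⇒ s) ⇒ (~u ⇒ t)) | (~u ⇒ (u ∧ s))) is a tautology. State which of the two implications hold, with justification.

(⟹) Assume the antecedent. If s is true, the antecedent forces (s = T, t = F, u = T) or (s = T, t = T, u = T), and the consequent holds there. If s is false, the antecedent forces (s = F, t = F, u = T) or (s = F, t = T, u = T), and the consequent holds there. Either way the consequent holds.

(⟸) This fails. Under s = F, t = T, u = F, the left side is false but the right side is true.

Not equivalent: only (⇒) holds.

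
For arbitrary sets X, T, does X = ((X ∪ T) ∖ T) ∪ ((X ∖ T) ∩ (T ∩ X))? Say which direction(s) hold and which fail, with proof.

(⊆) fails; (⊇) holds.

(⟹) This inclusion fails. Take X = {1}, T = {1}; then 1 ∈ X but 1 ∉ ((X ∪ T) ∖ T) ∪ ((X ∖ T) ∩ (T ∩ X)).

(⟸) Let x ∈ ((X ∪ T) ∖ T) ∪ ((X ∖ T) ∩ (T ∩ X)). Then x ∈ X and x ∉ T, from which x ∈ X.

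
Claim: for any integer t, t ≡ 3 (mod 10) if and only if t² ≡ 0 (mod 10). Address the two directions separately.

(⇒) fails and (⇐) fails.

[⇒] This fails: take t = 3. Then 3 ≡ 3 (mod 10), but 3² = 9 ≡ 9 (mod 10), not 0.

[⇐] This fails: take t = 0. Then 0² = 0 ≡ 0 (mod 10), yet 0 ≡ 0 (mod 10), not 3.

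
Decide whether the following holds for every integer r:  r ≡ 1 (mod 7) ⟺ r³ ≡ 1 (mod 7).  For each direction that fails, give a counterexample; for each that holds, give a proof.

(⇒) Suppose r ≡ 1 (mod 7). Write r = 7j + 1. Then (7j + 1)³ = 343j³ + 147j² + 21j + 1 = 7(49j³ + 21j² + 3j) + 1, so r³ ≡ 1 (mod 7).

(⇐) This fails: take r = 2. Then 2³ = 8 ≡ 1 (mod 7), yet 2 ≡ 2 (mod 7), not 1.

The forward direction holds; the converse fails.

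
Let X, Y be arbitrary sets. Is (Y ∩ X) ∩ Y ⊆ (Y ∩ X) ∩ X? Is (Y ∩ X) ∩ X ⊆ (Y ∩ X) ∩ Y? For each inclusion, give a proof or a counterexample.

The two sets are equal.

(⟸) Let x ∈ (Y ∩ X) ∩ X. Then x ∈ X ∩ Y, from which x ∈ (Y ∩ X) ∩ Y.

(⟹) Let x ∈ (Y ∩ X) ∩ Y. Then x ∈ X ∩ Y, from which x ∈ (Y ∩ X) ∩ X.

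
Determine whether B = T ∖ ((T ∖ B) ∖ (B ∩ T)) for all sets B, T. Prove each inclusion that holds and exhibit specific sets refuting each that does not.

The sets are not equal: only the reverse inclusion holds.

(⟸) Let x ∈ T ∖ ((T ∖ B) ∖ (B ∩ T)). Then x ∈ B ∩ T, from which x ∈ B.

(⟹) This inclusion fails. Take B = {1}, T = ∅; then 1 ∈ B but 1 ∉ T ∖ ((T ∖ B) ∖ (B ∩ T)).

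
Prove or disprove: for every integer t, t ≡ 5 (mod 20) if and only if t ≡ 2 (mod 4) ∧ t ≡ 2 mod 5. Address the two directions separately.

Neither direction holds.

(⟹) This fails: t = 5 gives 5 ≡ 5 (mod 20) but 5 ≡ 1 (mod 4), so the conjunction on the right does not hold.

(⟸) This fails: t = 2 satisfies both congruences on the right (2 ≡ 2 mod 4 and 2 ≡ 2 mod 5) yet 2 ≡ 2 (mod 20), not 5.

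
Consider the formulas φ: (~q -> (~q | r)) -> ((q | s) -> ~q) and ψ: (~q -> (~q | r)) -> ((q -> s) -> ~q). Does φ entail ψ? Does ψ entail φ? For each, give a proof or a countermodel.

Only the forward direction holds.

(⟸) This fails. Under q = T, r = F, s = F, the left side is false but the right side is true.

(⟹) Assume the antecedent. If q is true, the antecedent cannot hold. If q is false, the consequent reduces to true regardless of the other variables. Either way the consequent holds.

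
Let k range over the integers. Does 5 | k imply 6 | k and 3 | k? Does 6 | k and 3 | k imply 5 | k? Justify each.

Forward direction. This fails: take k = 5. Certainly 5 ∣ 5, but 6 ∤ 5.

Converse. This fails: take k = 6. Both 6 ∣ 6 and 3 ∣ 6, yet 6 is not a multiple of 5 (since 6 = 1·5 + 1), so 5 ∤ 6.

Neither direction holds.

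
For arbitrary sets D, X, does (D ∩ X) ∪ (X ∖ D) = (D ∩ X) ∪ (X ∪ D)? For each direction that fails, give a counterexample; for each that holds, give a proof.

Forward inclusion. Let x ∈ (D ∩ X) ∪ (X ∖ D). Then either x ∈ X and x ∉ D; or x ∈ D ∩ X. In each case x ∈ (D ∩ X) ∪ (X ∪ D), so (D ∩ X) ∪ (X ∖ D) ⊆ (D ∩ X) ∪ (X ∪ D).

Reverse inclusion. This inclusion fails. Take D = {1}, X = ∅; then 1 ∈ (D ∩ X) ∪ (X ∪ D) but 1 ∉ (D ∩ X) ∪ (X ∖ D).

The sets are not equal: only the forward inclusion holds.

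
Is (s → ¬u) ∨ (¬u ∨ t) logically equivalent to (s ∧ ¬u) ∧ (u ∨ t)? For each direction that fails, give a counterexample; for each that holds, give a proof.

[⇒] This fails. Under u = F, s = F, t = F, the left side is true but the right side is false.

[⇐] Assume the antecedent. If u is true, the antecedent cannot hold. If u is false, (s → ¬u) ∨ (¬u ∨ t) reduces to true regardless of the other variables. Either way (s → ¬u) ∨ (¬u ∨ t) holds.

Not equivalent: only (⇐) holds.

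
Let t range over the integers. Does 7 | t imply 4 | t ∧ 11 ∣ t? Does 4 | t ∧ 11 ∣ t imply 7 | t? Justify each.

Both directions fail.

(⟹) This fails: take t = 7. Certainly 7 ∣ 7, but 4 ∤ 7.

(⟸) This fails: take t = 44. Both 4 ∣ 44 and 11 ∣ 44, yet 44 is not a multiple of 7 (since 44 = 6·7 + 2), so 7 ∤ 44.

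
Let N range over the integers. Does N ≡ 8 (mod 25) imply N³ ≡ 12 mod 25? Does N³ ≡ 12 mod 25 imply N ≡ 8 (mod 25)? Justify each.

Both directions hold; the statement is true.

[⇒] Suppose N ≡ 8 (mod 25). Write N = 25j + 8. Then (25j + 8)³ = 15625j³ + 15000j² + 4800j + 512 = 25(625j³ + 600j² + 192j + 20) + 12, so N³ ≡ 12 (mod 25).

[⇐] Conversely, suppose N³ ≡ 12 (mod 25). The only residue r in {0, …, 24} with r³ ≡ 12 (mod 25) is r = 8, so N ≡ 8 (mod 25).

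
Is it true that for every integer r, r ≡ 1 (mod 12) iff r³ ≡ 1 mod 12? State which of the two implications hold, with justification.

Equivalent; both directions hold.

Forward direction. Suppose r ≡ 1 (mod 12). Write r = 12j + 1. Then (12j + 1)³ = 1728j³ + 432j² + 36j + 1 = 12(144j³ + 36j² + 3j) + 1, so r³ ≡ 1 (mod 12).

Converse. For the converse, argue contrapositively. If r ≢ 1 (mod 12), then r is congruent to one of 0, 2, 3, 4, 5, 6, 7, 8, 9, 10, 11 modulo 12, and these give r³ ≡ 0, 8, 3, 4, 5, 0, 7, 8, 9, 4, 11 respectively — never 1.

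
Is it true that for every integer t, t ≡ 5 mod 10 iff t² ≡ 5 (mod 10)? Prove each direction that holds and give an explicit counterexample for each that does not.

Both implications hold.

(⇒) Suppose t ≡ 5 mod 10. Write t = 10j + 5. Then (10j + 5)² = 100j² + 100j + 25 = 10(10j² + 10j + 2) + 5, so t² ≡ 5 (mod 10).

(⇐) Conversely, suppose t² ≡ 5 (mod 10). The only residue r in {0, …, 9} with r² ≡ 5 (mod 10) is r = 5, so t ≡ 5 (mod 10).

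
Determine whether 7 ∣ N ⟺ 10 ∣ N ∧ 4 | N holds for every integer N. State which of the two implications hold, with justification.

Neither direction holds.

[⇒] This fails: take N = 7. Certainly 7 ∣ 7, but 10 ∤ 7.

[⇐] This fails: take N = 20. Both 10 ∣ 20 and 4 ∣ 20, yet 20 is not a multiple of 7 (since 20 = 2·7 + 6), so 7 ∤ 20.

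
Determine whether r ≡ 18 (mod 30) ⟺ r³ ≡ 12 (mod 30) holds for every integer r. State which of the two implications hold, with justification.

Both implications hold.

(⇒) Suppose r ≡ 18 (mod 30). Write r = 30j + 18. Then (30j + 18)³ = 27000j³ + 48600j² + 29160j + 5832 = 30(900j³ + 1620j² + 972j + 194) + 12, so r³ ≡ 12 (mod 30).

(⇐) Conversely, suppose r³ ≡ 12 (mod 30). The only residue r in {0, …, 29} with r³ ≡ 12 (mod 30) is r = 18, so r ≡ 18 (mod 30).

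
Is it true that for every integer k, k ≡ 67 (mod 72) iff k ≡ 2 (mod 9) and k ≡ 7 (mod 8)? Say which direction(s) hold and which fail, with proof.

[⇒] This fails: k = 67 gives 67 ≡ 67 (mod 72) but 67 ≡ 4 (mod 9), so the conjunction on the right does not hold.

[⇐] This fails: k = 47 satisfies both congruences on the right (47 ≡ 2 mod 9 and 47 ≡ 7 mod 8) yet 47 ≡ 47 (mod 72), not 67.

(⇒) fails and (⇐) fails.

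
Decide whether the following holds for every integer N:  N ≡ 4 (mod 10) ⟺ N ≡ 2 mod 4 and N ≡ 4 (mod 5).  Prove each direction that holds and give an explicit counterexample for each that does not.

(⟸) If N ≡ 2 (mod 4) and N ≡ 4 (mod 5), then by the Chinese remainder theorem N ≡ 14 (mod 20). Since 14 ≡ 4 (mod 10) and 10 ∣ 20, we get N ≡ 4 (mod 10).

(⟹) This fails: N = 4 gives 4 ≡ 4 (mod 10) but 4 ≡ 0 (mod 4), so the conjunction on the right does not hold.

(⇒) fails; (⇐) holds.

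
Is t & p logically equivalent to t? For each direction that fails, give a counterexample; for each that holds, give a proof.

(⟹) Assume the antecedent. If t is true, t reduces to true regardless of the other variables. If t is false, the antecedent cannot hold. Either way t holds.

(⟸) This fails. Under t = T, p = F, the left side is false but the right side is true.

Only the forward implication holds.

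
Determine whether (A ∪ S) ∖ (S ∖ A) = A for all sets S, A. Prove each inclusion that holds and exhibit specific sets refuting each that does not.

(⊆) Let x ∈ (A ∪ S) ∖ (S ∖ A). Then either x ∈ A and x ∉ S; or x ∈ S ∩ A. In each case x ∈ A, so (A ∪ S) ∖ (S ∖ A) ⊆ A.

(⊇) Let x ∈ A. Then either x ∈ A and x ∉ S; or x ∈ S ∩ A. In each case x ∈ (A ∪ S) ∖ (S ∖ A), so A ⊆ (A ∪ S) ∖ (S ∖ A).

Both inclusions hold; the sets are equal.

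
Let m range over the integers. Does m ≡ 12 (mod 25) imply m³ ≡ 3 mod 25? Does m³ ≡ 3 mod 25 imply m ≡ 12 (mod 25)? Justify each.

[⇒] Suppose m ≡ 12 (mod 25). Write m = 25j + 12. Then (25j + 12)³ = 15625j³ + 22500j² + 10800j + 1728 = 25(625j³ + 900j² + 432j + 69) + 3, so m³ ≡ 3 (mod 25).

[⇐] Conversely, suppose m³ ≡ 3 (mod 25). The only residue r in {0, …, 24} with r³ ≡ 3 (mod 25) is r = 12, so m ≡ 12 (mod 25).

The biconditional holds.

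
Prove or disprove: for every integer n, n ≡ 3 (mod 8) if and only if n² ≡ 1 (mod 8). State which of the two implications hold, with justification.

The forward direction holds; the converse fails.

[⇒] Suppose n ≡ 3 (mod 8). Write n = 8j + 3. Then (8j + 3)² = 64j² + 48j + 9 = 8(8j² + 6j + 1) + 1, so n² ≡ 1 (mod 8).

[⇐] This fails: take n = 1. Then 1² = 1 ≡ 1 (mod 8), yet 1 ≡ 1 (mod 8), not 3.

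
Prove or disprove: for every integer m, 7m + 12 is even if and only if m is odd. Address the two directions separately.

(⇒) This fails: m = 6 gives 7m + 12 = 54, which is even, but 6 is even, not odd.

(⇐) This also fails: m = 7 is odd, but 7m + 12 = 61 is odd, not even.

Both directions fail.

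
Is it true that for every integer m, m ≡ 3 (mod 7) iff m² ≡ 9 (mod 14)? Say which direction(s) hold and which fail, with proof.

Neither implication holds.

(⟹) This fails: take m = 10. Then 10 ≡ 3 (mod 7), but 10² = 100 ≡ 2 (mod 14), not 9.

(⟸) This fails: take m = 11. Then 11² = 121 ≡ 9 (mod 14), yet 11 ≡ 4 (mod 7), not 3.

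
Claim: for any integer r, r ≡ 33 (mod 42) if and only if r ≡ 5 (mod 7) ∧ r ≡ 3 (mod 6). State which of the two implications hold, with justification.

Equivalent; both directions hold.

(⟹) Suppose r ≡ 33 (mod 42); write r = 42j + 33. Since 7 ∣ 42, reducing mod 7 gives r ≡ 33 ≡ 5 (mod 7); since 6 ∣ 42, reducing mod 6 gives r ≡ 33 ≡ 3 (mod 6).

(⟸) Conversely, if r ≡ 5 (mod 7) and r ≡ 3 (mod 6), then by the Chinese remainder theorem r ≡ 33 (mod 42). This is exactly r ≡ 33 (mod 42).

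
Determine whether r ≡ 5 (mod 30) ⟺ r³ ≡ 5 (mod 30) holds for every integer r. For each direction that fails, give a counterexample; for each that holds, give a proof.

Both directions hold.

(⇐) Suppose r³ ≡ 5 (mod 30). The only residue r in {0, …, 29} with r³ ≡ 5 (mod 30) is r = 5, so r ≡ 5 (mod 30).

(⇒) Suppose r ≡ 5 (mod 30). Write r = 30j + 5. Then (30j + 5)³ = 27000j³ + 13500j² + 2250j + 125 = 30(900j³ + 450j² + 75j + 4) + 5, so r³ ≡ 5 (mod 30).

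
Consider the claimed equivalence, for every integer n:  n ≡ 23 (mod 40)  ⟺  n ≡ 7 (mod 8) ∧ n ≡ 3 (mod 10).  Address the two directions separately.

(⇒) Suppose n ≡ 23 (mod 40); write n = 40j + 23. Since 8 ∣ 40, reducing mod 8 gives n ≡ 23 ≡ 7 (mod 8); since 10 ∣ 40, reducing mod 10 gives n ≡ 23 ≡ 3 (mod 10).

(⇐) Conversely, if n ≡ 7 (mod 8) and n ≡ 3 (mod 10), then by the Chinese remainder theorem n ≡ 23 (mod 40). This is exactly n ≡ 23 (mod 40).

Both directions hold; the statement is true.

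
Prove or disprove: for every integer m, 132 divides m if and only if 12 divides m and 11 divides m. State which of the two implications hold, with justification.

Forward direction. If 132 ∣ m, write m = 132q. Since 132 = 11·12, m = 12·(11q), so 12 ∣ m; and since 132 = 12·11, m = 11·(12q), so 11 ∣ m.

Converse. Suppose 12 ∣ m and 11 ∣ m. Any common multiple of 12 and 11 is a multiple of their lcm; here gcd(12, 11) = 1, so lcm(12, 11) = 12·11 = 132, so 132 ∣ m.

Equivalent; both directions hold.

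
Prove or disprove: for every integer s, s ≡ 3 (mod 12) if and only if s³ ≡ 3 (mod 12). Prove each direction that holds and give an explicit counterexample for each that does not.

Both directions hold; the statement is true.

Forward direction. Suppose s ≡ 3 (mod 12). Write s = 12j + 3. Then (12j + 3)³ = 1728j³ + 1296j² + 324j + 27 = 12(144j³ + 108j² + 27j + 2) + 3, so s³ ≡ 3 (mod 12).

Converse. Suppose s³ ≡ 3 (mod 12). The only residue r in {0, …, 11} with r³ ≡ 3 (mod 12) is r = 3, so s ≡ 3 (mod 12).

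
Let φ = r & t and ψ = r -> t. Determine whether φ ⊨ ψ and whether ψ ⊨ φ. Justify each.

(⇒) holds; (⇐) fails.

Converse. This fails. Under r = F, t = F, the left side is false but the right side is true.

Forward direction. Assume the antecedent. If r is true, the antecedent forces (r = T, t = T), and r -> t holds there. If r is false, the antecedent cannot hold. Either way r -> t holds.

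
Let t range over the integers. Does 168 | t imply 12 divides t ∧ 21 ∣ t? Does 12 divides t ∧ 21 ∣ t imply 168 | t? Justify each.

Only the forward implication holds.

(→) If 168 ∣ t, write t = 168q. Since 168 = 14·12, t = 12·(14q), so 12 ∣ t; and since 168 = 8·21, t = 21·(8q), so 21 ∣ t.

(←) This fails: take t = 84. Both 12 ∣ 84 and 21 ∣ 84, yet 84 is not a multiple of 168 (since 84 = 0·168 + 84), so 168 ∤ 84.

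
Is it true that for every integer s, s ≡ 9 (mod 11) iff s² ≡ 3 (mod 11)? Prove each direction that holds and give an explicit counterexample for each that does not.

(⇒) fails and (⇐) fails.

[⇒] This fails: take s = 9. Then 9 ≡ 9 (mod 11), but 9² = 81 ≡ 4 (mod 11), not 3.

[⇐] This fails: take s = 5. Then 5² = 25 ≡ 3 (mod 11), yet 5 ≡ 5 (mod 11), not 9.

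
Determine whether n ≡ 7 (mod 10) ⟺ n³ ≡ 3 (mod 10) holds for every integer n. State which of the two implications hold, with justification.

(⟹) Suppose n ≡ 7 (mod 10). Write n = 10j + 7. Then (10j + 7)³ = 1000j³ + 2100j² + 1470j + 343 = 10(100j³ + 210j² + 147j + 34) + 3, so n³ ≡ 3 (mod 10).

(⟸) For the converse, argue contrapositively. If n ≢ 7 (mod 10), then n is congruent to one of 0, 1, 2, 3, 4, 5, 6, 8, 9 modulo 10, and these give n³ ≡ 0, 1, 8, 7, 4, 5, 6, 2, 9 respectively — never 3.

Equivalent; both directions hold.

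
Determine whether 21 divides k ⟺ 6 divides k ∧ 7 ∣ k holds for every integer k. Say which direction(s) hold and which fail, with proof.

(⇒) This fails: take k = 21. Certainly 21 ∣ 21, but 6 ∤ 21.

(⇐) Suppose 6 ∣ k and 7 ∣ k. Any common multiple of 6 and 7 is a multiple of their lcm; here gcd(6, 7) = 1, so lcm(6, 7) = 6·7 = 42, so 42 ∣ k. Since 21 ∣ 42, it follows that 21 ∣ k.

(⇒) fails; (⇐) holds.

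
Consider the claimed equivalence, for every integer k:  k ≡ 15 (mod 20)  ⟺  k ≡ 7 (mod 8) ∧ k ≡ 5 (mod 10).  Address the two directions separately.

(⟹) This fails: k = 35 gives 35 ≡ 15 (mod 20) but 35 ≡ 3 (mod 8), so the conjunction on the right does not hold.

(⟸) Conversely, if k ≡ 7 (mod 8) and k ≡ 5 (mod 10), then by the Chinese remainder theorem k ≡ 15 (mod 40). Since 15 ≡ 15 (mod 20) and 20 ∣ 40, we get k ≡ 15 (mod 20).

Only the converse holds.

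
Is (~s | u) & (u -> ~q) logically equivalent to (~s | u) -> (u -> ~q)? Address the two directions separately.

(⇒) Assume the antecedent. If q is true, the antecedent forces (q = T, u = F, s = F), and (~s | u) -> (u -> ~q) holds there. If q is false, (~s | u) -> (u -> ~q) reduces to true regardless of the other variables. Either way (~s | u) -> (u -> ~q) holds.

(⇐) This fails. Under q = F, u = F, s = T, the left side is false but the right side is true.

Only the forward implication holds.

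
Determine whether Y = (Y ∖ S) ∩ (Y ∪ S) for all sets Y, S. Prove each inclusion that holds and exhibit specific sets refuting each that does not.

Reverse inclusion. Let x ∈ (Y ∖ S) ∩ (Y ∪ S). Then x ∈ Y and x ∉ S, from which x ∈ Y.

Forward inclusion. This inclusion fails. Take Y = {1}, S = {1}; then 1 ∈ Y but 1 ∉ (Y ∖ S) ∩ (Y ∪ S).

(⊆) fails; (⊇) holds.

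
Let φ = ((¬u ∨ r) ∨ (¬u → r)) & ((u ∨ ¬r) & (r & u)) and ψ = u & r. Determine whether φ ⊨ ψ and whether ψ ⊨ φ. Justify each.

Both implications hold.

Forward direction. Assume the antecedent. If r is true, the antecedent forces (r = T, u = T), and u & r holds there. If r is false, the antecedent cannot hold. Either way u & r holds.

Converse. Assume the antecedent. If r is true, the antecedent forces (r = T, u = T), and the consequent holds there. If r is false, the antecedent cannot hold. Either way the consequent holds.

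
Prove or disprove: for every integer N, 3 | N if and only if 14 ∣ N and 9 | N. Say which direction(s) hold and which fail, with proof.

(→) This fails: take N = 3. Certainly 3 ∣ 3, but 14 ∤ 3.

(←) Suppose 14 ∣ N and 9 ∣ N. Any common multiple of 14 and 9 is a multiple of their lcm; here gcd(14, 9) = 1, so lcm(14, 9) = 14·9 = 126, so 126 ∣ N. Since 3 ∣ 126, it follows that 3 ∣ N.

Only the converse holds.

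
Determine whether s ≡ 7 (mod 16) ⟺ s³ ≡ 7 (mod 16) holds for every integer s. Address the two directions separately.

Both directions hold; the statement is true.

(→) Suppose s ≡ 7 (mod 16). Write s = 16j + 7. Then (16j + 7)³ = 4096j³ + 5376j² + 2352j + 343 = 16(256j³ + 336j² + 147j + 21) + 7, so s³ ≡ 7 (mod 16).

(←) Conversely, suppose s³ ≡ 7 (mod 16). The only residue r in {0, …, 15} with r³ ≡ 7 (mod 16) is r = 7, so s ≡ 7 (mod 16).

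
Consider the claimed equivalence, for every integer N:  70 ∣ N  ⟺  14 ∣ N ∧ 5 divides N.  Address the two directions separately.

Equivalent; both directions hold.

[⇒] If 70 ∣ N, write N = 70q. Since 70 = 5·14, N = 14·(5q), so 14 ∣ N; and since 70 = 14·5, N = 5·(14q), so 5 ∣ N.

[⇐] Suppose 14 ∣ N and 5 ∣ N. Any common multiple of 14 and 5 is a multiple of their lcm; here gcd(14, 5) = 1, so lcm(14, 5) = 14·5 = 70, so 70 ∣ N.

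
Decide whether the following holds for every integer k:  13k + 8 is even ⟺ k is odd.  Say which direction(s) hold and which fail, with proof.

Neither implication holds.

[⇒] This fails: k = 6 gives 13k + 8 = 86, which is even, but 6 is even, not odd.

[⇐] This also fails: k = 5 is odd, but 13k + 8 = 73 is odd, not even.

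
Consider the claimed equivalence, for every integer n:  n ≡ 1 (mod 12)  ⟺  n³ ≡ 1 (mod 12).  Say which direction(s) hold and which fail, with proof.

Both directions hold; the statement is true.

(⇒) Suppose n ≡ 1 (mod 12). Write n = 12j + 1. Then (12j + 1)³ = 1728j³ + 432j² + 36j + 1 = 12(144j³ + 36j² + 3j) + 1, so n³ ≡ 1 (mod 12).

(⇐) For the converse, argue contrapositively. If n ≢ 1 (mod 12), then n is congruent to one of 0, 2, 3, 4, 5, 6, 7, 8, 9, 10, 11 modulo 12, and these give n³ ≡ 0, 8, 3, 4, 5, 0, 7, 8, 9, 4, 11 respectively — never 1.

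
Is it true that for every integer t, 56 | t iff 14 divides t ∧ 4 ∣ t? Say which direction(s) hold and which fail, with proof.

(→) If 56 ∣ t, write t = 56q. Since 56 = 4·14, t = 14·(4q), so 14 ∣ t; and since 56 = 14·4, t = 4·(14q), so 4 ∣ t.

(←) This fails: take t = 28. Both 14 ∣ 28 and 4 ∣ 28, yet 28 is not a multiple of 56 (since 28 = 0·56 + 28), so 56 ∤ 28.

Only the forward direction holds.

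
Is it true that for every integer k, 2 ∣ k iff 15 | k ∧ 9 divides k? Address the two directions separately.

Neither direction holds.

(⟹) This fails: take k = 2. Certainly 2 ∣ 2, but 15 ∤ 2.

(⟸) This fails: take k = 45. Both 15 ∣ 45 and 9 ∣ 45, yet 45 is not a multiple of 2 (since 45 = 22·2 + 1), so 2 ∤ 45.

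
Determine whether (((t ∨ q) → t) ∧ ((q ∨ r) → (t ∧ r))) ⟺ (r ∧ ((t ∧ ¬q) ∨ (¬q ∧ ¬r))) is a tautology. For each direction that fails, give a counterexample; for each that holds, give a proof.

(→) This fails. Under r = F, q = F, t = F, the left side is true but the right side is false.

(←) Assume the antecedent. If r is true, the antecedent forces (r = T, q = F, t = T), and the consequent holds there. If r is false, the antecedent cannot hold. Either way the consequent holds.

Not equivalent: only (⇐) holds.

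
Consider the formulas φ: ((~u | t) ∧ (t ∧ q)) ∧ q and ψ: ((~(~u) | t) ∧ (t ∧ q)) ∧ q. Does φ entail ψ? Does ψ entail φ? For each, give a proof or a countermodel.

[⇒] Assume the antecedent. If q is true, the antecedent forces (q = T, t = T, u = F) or (q = T, t = T, u = T), and ((~(~u) | t) ∧ (t ∧ q)) ∧ q holds there. If q is false, the antecedent cannot hold. Either way ((~(~u) | t) ∧ (t ∧ q)) ∧ q holds.

[⇐] Assume the antecedent. If q is true, the antecedent forces (q = T, t = T, u = F) or (q = T, t = T, u = T), and ((~u | t) ∧ (t ∧ q)) ∧ q holds there. If q is false, the antecedent cannot hold. Either way ((~u | t) ∧ (t ∧ q)) ∧ q holds.

The biconditional holds.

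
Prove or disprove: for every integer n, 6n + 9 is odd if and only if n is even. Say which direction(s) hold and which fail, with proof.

(⟸) Suppose n is even. Since 6 is even, 6n is even for every n, so 6n + 9 has the same parity as 9, which is odd. Hence 6n + 9 is odd.

(⟹) This fails: take n = 1. Then 6n + 9 = 15, which is odd, yet n = 1 is odd, not even.

The forward direction fails; the converse holds.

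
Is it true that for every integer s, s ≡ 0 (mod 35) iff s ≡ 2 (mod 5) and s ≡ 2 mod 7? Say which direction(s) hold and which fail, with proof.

Neither direction holds.

(→) This fails: s = 0 gives 0 ≡ 0 (mod 35) but 0 ≡ 0 (mod 5), so the conjunction on the right does not hold.

(←) This fails: s = 2 satisfies both congruences on the right (2 ≡ 2 mod 5 and 2 ≡ 2 mod 7) yet 2 ≡ 2 (mod 35), not 0.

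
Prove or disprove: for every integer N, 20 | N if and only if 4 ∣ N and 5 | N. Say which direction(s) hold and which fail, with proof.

Both implications hold.

(⟹) If 20 ∣ N, write N = 20q. Since 20 = 5·4, N = 4·(5q), so 4 ∣ N; and since 20 = 4·5, N = 5·(4q), so 5 ∣ N.

(⟸) Suppose 4 ∣ N and 5 ∣ N. Any common multiple of 4 and 5 is a multiple of their lcm; here gcd(4, 5) = 1, so lcm(4, 5) = 4·5 = 20, so 20 ∣ N.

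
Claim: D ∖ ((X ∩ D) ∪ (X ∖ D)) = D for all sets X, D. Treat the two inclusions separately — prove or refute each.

The sets are not equal: only the forward inclusion holds.

Forward inclusion. Let x ∈ D ∖ ((X ∩ D) ∪ (X ∖ D)). Then x ∈ D and x ∉ X, from which x ∈ D.

Reverse inclusion. This inclusion fails. Take X = {1}, D = {1}; then 1 ∈ D but 1 ∉ D ∖ ((X ∩ D) ∪ (X ∖ D)).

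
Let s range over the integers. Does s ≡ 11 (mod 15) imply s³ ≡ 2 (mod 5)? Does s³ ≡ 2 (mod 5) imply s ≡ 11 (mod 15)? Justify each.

[⇒] This fails: take s = 11. Then 11 ≡ 11 (mod 15), but 11³ = 1331 ≡ 1 (mod 5), not 2.

[⇐] This fails: take s = 3. Then 3³ = 27 ≡ 2 (mod 5), yet 3 ≡ 3 (mod 15), not 11.

(⇒) fails and (⇐) fails.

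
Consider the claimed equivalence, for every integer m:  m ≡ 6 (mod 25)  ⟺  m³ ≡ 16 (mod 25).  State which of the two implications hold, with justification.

[⇐] Suppose m³ ≡ 16 (mod 25). The only residue r in {0, …, 24} with r³ ≡ 16 (mod 25) is r = 6, so m ≡ 6 (mod 25).

[⇒] Suppose m ≡ 6 (mod 25). Write m = 25j + 6. Then (25j + 6)³ = 15625j³ + 11250j² + 2700j + 216 = 25(625j³ + 450j² + 108j + 8) + 16, so m³ ≡ 16 (mod 25).

Both directions hold; the statement is true.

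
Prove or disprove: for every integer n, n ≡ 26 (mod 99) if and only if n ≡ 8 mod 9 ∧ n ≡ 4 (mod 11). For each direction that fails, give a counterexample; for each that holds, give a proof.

Forward direction. Suppose n ≡ 26 (mod 99); write n = 99j + 26. Since 9 ∣ 99, reducing mod 9 gives n ≡ 26 ≡ 8 (mod 9); since 11 ∣ 99, reducing mod 11 gives n ≡ 26 ≡ 4 (mod 11).

Converse. If n ≡ 8 (mod 9) and n ≡ 4 (mod 11), then by the Chinese remainder theorem n ≡ 26 (mod 99). This is exactly n ≡ 26 (mod 99).

Both directions hold.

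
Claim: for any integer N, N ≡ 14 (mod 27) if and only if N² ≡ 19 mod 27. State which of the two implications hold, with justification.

(⟹) This fails: take N = 14. Then 14 ≡ 14 (mod 27), but 14² = 196 ≡ 7 (mod 27), not 19.

(⟸) This fails: take N = 10. Then 10² = 100 ≡ 19 (mod 27), yet 10 ≡ 10 (mod 27), not 14.

(⇒) fails and (⇐) fails.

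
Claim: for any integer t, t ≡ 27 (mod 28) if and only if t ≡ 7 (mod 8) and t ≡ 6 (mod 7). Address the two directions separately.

(→) This fails: t = 27 gives 27 ≡ 27 (mod 28) but 27 ≡ 3 (mod 8), so the conjunction on the right does not hold.

(←) Conversely, if t ≡ 7 (mod 8) and t ≡ 6 (mod 7), then by the Chinese remainder theorem t ≡ 55 (mod 56). Since 55 ≡ 27 (mod 28) and 28 ∣ 56, we get t ≡ 27 (mod 28).

The forward direction fails; the converse holds.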